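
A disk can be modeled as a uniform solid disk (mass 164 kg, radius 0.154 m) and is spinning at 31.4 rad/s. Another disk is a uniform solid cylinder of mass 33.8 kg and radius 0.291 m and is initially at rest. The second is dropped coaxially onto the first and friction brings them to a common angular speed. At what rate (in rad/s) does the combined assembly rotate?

The coupling torques are internal; angular momentum about the shared axis is conserved.
Moments of inertia: I_A = ½(164)(0.154)² = 1.945 kg·m²; I_B = ½(33.8)(0.291)² = 1.431 kg·m².
Taking A's sense as positive: L = (1.945)(31.4) = 61.06 kg·m²·rad/s.
Combined I = 1.945 + 1.431 = 3.376 kg·m².
ω_f = L / I = 61.06 / 3.376 = 18.09 rad/s.

|ω_f| ≈ 18.1 rad/s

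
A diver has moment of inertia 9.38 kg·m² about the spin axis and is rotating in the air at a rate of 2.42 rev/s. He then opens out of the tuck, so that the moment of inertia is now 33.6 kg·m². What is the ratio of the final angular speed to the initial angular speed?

ω₂/ω₁ ≈ 0.279

Angular momentum about the spin axis is conserved since the torque about it is zero.
ω₂/ω₁ = I₁/I₂ = 9.380 / 33.60 = 0.2792.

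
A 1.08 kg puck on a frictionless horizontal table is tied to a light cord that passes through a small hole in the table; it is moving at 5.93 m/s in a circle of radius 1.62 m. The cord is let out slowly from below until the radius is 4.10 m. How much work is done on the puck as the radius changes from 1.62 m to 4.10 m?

The only horizontal force on the mass is along the cord (radial), so it exerts no torque about the hole and angular momentum m v r is conserved.
v₂ = v₁ r₁ / r₂ = (5.93)(1.62) / (4.10) = 2.343 m/s.
W = ΔKE = ½m(v₂² − v₁²) = -16.02 J.

W ≈ -16.0 J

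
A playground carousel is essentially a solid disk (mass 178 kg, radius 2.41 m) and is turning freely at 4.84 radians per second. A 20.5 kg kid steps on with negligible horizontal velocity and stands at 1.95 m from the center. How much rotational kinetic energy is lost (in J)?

energy lost ≈ 793 J

No external torque acts about the center; L_before = L_after.
I_p = ½(178)(2.41)² = 516.9 kg·m².
Added inertia Σmr² = (20.5)(1.95)² = 77.95 kg·m²; I_f = 516.9 + 77.95 = 594.9 kg·m².
ω_f = I_p ω_i / I_f = (516.9)(4.84) / 594.9 = 4.206 rad/s.
KE_i = ½(516.9)(4.840 rad/s)² = 6055 J; KE_f = ½(594.9)(4.206)² = 5261 J.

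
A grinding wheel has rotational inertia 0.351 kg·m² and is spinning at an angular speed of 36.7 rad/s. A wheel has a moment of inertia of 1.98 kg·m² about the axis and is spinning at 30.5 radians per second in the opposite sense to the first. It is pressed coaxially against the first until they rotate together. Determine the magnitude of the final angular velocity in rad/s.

|ω_f| ≈ 20.4 rad/s

The coupling torques are internal; angular momentum about the shared axis is conserved.
Taking A's sense as positive: L = (0.3510)(36.7) − (1.980)(30.5) = -47.51 kg·m²·rad/s.
Combined I = 0.3510 + 1.980 = 2.331 kg·m².
ω_f = L / I = -47.51 / 2.331 = -20.38 rad/s.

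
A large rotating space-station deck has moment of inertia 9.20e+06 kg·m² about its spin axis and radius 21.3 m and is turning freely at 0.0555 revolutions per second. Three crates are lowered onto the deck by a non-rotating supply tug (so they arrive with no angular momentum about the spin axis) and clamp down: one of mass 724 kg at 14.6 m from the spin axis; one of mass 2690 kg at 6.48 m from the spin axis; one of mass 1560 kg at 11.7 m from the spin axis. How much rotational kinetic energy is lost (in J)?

energy lost ≈ 27800 J

The added mass arrives with no angular momentum about the spin axis, and any external torque about the spin axis is negligible, so the system's angular momentum is conserved.
Added inertia Σmr² = (724)(14.6)² + (2690)(6.48)² + (1560)(11.7)² = 4.808e+05 kg·m²; I_f = 9.200e+06 + 4.808e+05 = 9.681e+06 kg·m².
ω_f = I_p ω_i / I_f = (9.200e+06)(0.0555) / 9.681e+06 = 0.05274 rev/s.
KE_i = ½(9.200e+06)(0.3487 rad/s)² = 5.594e+05 J; KE_f = ½(9.681e+06)(0.3314)² = 5.316e+05 J.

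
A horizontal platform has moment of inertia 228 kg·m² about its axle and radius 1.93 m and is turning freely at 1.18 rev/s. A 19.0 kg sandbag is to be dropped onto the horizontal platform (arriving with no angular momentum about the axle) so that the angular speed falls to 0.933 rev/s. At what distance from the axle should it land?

r ≈ 1.78 m

The added mass arrives with no angular momentum about the axle, and any external torque about the axle is negligible, so the system's angular momentum is conserved.
I_p ω_i = (I_p + m r²) ω_f ⇒ m r² = I_p(ω_i/ω_f − 1) = 228.0(1.18/0.933 − 1) = 60.36 kg·m².
r = √(60.36/19.0) = 1.782 m.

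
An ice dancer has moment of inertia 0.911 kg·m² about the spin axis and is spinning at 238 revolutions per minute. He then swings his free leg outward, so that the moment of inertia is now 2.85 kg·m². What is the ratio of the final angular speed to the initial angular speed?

No external torque acts about the spin axis, so angular momentum is conserved.
ω₂/ω₁ = I₁/I₂ = 0.9110 / 2.850 = 0.3196.

ω₂/ω₁ ≈ 0.320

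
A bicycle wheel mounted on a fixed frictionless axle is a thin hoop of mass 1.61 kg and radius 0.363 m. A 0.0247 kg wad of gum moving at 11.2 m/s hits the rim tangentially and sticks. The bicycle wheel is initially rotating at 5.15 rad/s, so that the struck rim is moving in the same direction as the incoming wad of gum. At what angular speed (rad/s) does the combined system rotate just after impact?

The axle reaction passes through the axle and exerts no torque about it; angular momentum about the axle is conserved through the impact.
I_p = (1.61)(0.363)² = 0.2121 kg·m². Taking the sense of the wad of gum's angular momentum as positive, L_{wad} = m v R = (0.0247)(11.2)(0.363) = 0.1004 kg·m²/s.
L_i = +I_p ω_p + m v R = +(0.2121)(5.15) + 0.1004 = 1.193 kg·m²/s.
After sticking, I_f = I_p + m R² = 0.2121 + (0.0247)(0.363)² = 0.2154 kg·m².
ω_f = L_i / I_f = 1.193 / 0.2154 = 5.538 rad/s.

|ω_f| ≈ 5.54 rad/s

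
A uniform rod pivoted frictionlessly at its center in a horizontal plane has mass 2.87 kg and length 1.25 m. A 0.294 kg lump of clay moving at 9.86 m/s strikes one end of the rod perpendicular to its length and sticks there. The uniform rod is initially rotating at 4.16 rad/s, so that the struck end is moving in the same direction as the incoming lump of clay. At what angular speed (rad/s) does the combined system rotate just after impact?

About the pivot the impulsive forces during the collision are internal, so angular momentum about that axis is conserved.
I_p = (1/12)(2.87)(1.25)² = 0.3737 kg·m². Taking the sense of the lump of clay's angular momentum as positive, L_{lump} = m v R = (0.294)(9.86)(1.25/2) = 1.812 kg·m²/s.
L_i = +I_p ω_p + m v R = +(0.3737)(4.16) + 1.812 = 3.366 kg·m²/s.
After sticking, I_f = I_p + m R² = 0.3737 + (0.294)(1.25/2)² = 0.4885 kg·m².
ω_f = L_i / I_f = 3.366 / 0.4885 = 6.891 rad/s.

|ω_f| ≈ 6.89 rad/s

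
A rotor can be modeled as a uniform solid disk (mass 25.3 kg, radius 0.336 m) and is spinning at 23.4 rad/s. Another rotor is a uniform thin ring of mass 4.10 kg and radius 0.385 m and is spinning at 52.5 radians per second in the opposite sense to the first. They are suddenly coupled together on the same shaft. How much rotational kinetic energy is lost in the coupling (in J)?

No external torque acts about the common axis, so total angular momentum is conserved.
Moments of inertia: I_A = ½(25.3)(0.336)² = 1.428 kg·m²; I_B = (4.10)(0.385)² = 0.6077 kg·m².
Taking A's sense as positive: L = (1.428)(23.4) − (0.6077)(52.5) = 1.513 kg·m²·rad/s.
Combined I = 1.428 + 0.6077 = 2.036 kg·m².
ω_f = L / I = 1.513 / 2.036 = 0.7431 rad/s.
KE_i = ½ΣIω² = 1229 J; KE_f = ½(2.036)(0.7431)² = 0.5621 J.

ΔKE lost ≈ 1230 J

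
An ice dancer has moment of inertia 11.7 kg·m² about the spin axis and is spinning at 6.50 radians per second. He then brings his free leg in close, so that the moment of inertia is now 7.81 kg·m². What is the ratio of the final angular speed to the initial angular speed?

ω₂/ω₁ ≈ 1.50

Angular momentum about the spin axis is conserved since the torque about it is zero.
ω₂/ω₁ = I₁/I₂ = 11.70 / 7.810 = 1.498.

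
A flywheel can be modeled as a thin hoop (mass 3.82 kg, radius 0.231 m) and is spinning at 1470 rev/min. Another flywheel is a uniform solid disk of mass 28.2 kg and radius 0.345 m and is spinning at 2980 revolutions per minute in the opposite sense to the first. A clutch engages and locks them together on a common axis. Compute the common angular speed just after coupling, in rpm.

|ω_f| ≈ 2500 rpm

No external torque acts about the common axis, so total angular momentum is conserved.
Moments of inertia: I_A = (3.82)(0.231)² = 0.2038 kg·m²; I_B = ½(28.2)(0.345)² = 1.678 kg·m².
Taking A's sense as positive: L = (0.2038)(1470) − (1.678)(2980) = -4702 kg·m²·rpm.
Combined I = 0.2038 + 1.678 = 1.882 kg·m².
ω_f = L / I = -4702 / 1.882 = -2498 rpm.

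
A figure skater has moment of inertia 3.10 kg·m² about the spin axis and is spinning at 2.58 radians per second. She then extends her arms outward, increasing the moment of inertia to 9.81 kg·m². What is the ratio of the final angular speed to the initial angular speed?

Angular momentum about the spin axis is conserved since the torque about it is zero.
ω₂/ω₁ = I₁/I₂ = 3.100 / 9.810 = 0.3160.

ω₂/ω₁ ≈ 0.316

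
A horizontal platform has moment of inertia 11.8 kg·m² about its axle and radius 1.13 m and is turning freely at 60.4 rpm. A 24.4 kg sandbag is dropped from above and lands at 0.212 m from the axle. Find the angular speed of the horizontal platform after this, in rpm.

The added mass arrives with no angular momentum about the axle, and any external torque about the axle is negligible, so the system's angular momentum is conserved.
Added inertia Σmr² = (24.4)(0.212)² = 1.097 kg·m²; I_f = 11.80 + 1.097 = 12.90 kg·m².
ω_f = I_p ω_i / I_f = (11.80)(60.4) / 12.90 = 55.26 rpm.

ω_f ≈ 55.3 rpm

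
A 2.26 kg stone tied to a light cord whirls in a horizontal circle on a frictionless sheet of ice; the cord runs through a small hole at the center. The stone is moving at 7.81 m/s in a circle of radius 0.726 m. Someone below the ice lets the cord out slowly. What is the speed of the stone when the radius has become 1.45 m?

Central (radial) force ⇒ zero torque about the center ⇒ m v r is constant.
v₂ = v₁ r₁ / r₂ = (7.81)(0.726) / (1.45) = 3.910 m/s.

v₂ ≈ 3.91 m/s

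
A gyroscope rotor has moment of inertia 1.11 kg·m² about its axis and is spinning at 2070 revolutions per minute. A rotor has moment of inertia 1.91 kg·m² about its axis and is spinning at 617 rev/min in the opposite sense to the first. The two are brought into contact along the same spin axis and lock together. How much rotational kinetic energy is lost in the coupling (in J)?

No external torque acts about the common axis, so total angular momentum is conserved.
Taking A's sense as positive: L = (1.110)(2070) − (1.910)(617) = 1119 kg·m²·rpm.
Combined I = 1.110 + 1.910 = 3.020 kg·m².
ω_f = L / I = 1119 / 3.020 = 370.6 rpm.
KE_i = ½ΣIω² = 30070 J; KE_f = ½(3.020)(38.81)² = 2274 J.

ΔKE lost ≈ 27800 J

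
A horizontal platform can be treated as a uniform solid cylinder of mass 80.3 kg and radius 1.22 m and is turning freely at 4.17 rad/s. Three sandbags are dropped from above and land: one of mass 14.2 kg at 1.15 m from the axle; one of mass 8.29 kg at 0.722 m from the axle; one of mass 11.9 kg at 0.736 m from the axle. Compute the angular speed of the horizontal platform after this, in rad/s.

ω_f ≈ 2.79 rad/s

No external torque acts about the axle; L_before = L_after.
I_p = ½(80.3)(1.22)² = 59.76 kg·m².
Added inertia Σmr² = (14.2)(1.15)² + (8.29)(0.722)² + (11.9)(0.736)² = 29.55 kg·m²; I_f = 59.76 + 29.55 = 89.31 kg·m².
ω_f = I_p ω_i / I_f = (59.76)(4.17) / 89.31 = 2.790 rad/s.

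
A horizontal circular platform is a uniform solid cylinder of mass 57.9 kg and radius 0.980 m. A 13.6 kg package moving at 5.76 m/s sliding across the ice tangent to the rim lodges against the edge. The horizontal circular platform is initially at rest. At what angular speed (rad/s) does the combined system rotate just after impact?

About the central axle the impulsive forces during the collision are internal, so angular momentum about that axis is conserved.
I_p = ½(57.9)(0.980)² = 27.80 kg·m². Taking the sense of the package's angular momentum as positive, L_{package} = m v R = (13.6)(5.76)(0.980) = 76.77 kg·m²/s.
L_i = 0 + 76.77 = 76.77 kg·m²/s.
After sticking, I_f = I_p + m R² = 27.80 + (13.6)(0.980)² = 40.87 kg·m².
ω_f = L_i / I_f = 76.77 / 40.87 = 1.879 rad/s.

|ω_f| ≈ 1.88 rad/s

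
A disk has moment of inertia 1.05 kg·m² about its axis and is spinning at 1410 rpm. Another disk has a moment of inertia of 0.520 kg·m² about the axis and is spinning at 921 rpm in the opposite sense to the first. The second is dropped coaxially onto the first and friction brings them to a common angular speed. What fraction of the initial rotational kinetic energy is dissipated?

fraction ≈ 0.747

No external torque acts about the common axis, so total angular momentum is conserved.
Taking A's sense as positive: L = (1.050)(1410) − (0.5200)(921) = 1002 kg·m²·rpm.
Combined I = 1.050 + 0.5200 = 1.570 kg·m².
ω_f = L / I = 1002 / 1.570 = 637.9 rpm.
KE_i = ½ΣIω² = 13860 J; KE_f = ½(1.570)(66.81)² = 3503 J.
Fraction dissipated = (KE_i − KE_f)/KE_i = 0.7473.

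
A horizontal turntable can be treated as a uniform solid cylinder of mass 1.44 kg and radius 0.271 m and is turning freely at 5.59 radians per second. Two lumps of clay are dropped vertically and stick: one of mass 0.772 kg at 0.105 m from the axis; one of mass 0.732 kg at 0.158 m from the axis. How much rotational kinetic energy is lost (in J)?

energy lost ≈ 0.278 J

No external torque acts about the axis; L_before = L_after.
I_p = ½(1.44)(0.271)² = 0.05288 kg·m².
Added inertia Σmr² = (0.772)(0.105)² + (0.732)(0.158)² = 0.02678 kg·m²; I_f = 0.05288 + 0.02678 = 0.07966 kg·m².
ω_f = I_p ω_i / I_f = (0.05288)(5.59) / 0.07966 = 3.710 rad/s.
KE_i = ½(0.05288)(5.590 rad/s)² = 0.8262 J; KE_f = ½(0.07966)(3.710)² = 0.5484 J.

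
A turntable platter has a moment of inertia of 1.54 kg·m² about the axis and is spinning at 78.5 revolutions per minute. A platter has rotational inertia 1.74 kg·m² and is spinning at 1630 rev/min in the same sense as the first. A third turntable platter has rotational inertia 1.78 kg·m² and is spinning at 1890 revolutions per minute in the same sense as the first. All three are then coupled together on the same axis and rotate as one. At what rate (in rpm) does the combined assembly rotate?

|ω_f| ≈ 1250 rpm

The coupling torques are internal; angular momentum about the shared axis is conserved.
Taking A's sense as positive: L = (1.540)(78.5) + (1.740)(1630) + (1.780)(1890) = 6321 kg·m²·rpm.
Combined I = 1.540 + 1.740 + 1.780 = 5.060 kg·m².
ω_f = L / I = 6321 / 5.060 = 1249 rpm.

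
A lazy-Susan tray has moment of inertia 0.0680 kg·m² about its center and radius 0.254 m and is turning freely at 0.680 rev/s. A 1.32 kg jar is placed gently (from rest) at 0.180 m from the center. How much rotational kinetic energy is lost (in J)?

energy lost ≈ 0.240 J

No external torque acts about the center; L_before = L_after.
Added inertia Σmr² = (1.32)(0.180)² = 0.04277 kg·m²; I_f = 0.06800 + 0.04277 = 0.1108 kg·m².
ω_f = I_p ω_i / I_f = (0.06800)(0.680) / 0.1108 = 0.4174 rev/s.
KE_i = ½(0.06800)(4.273 rad/s)² = 0.6207 J; KE_f = ½(0.1108)(2.623)² = 0.3810 J.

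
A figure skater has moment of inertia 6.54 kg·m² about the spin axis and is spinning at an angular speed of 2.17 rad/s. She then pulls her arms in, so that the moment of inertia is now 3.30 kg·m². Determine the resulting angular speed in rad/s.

No external torque acts about the spin axis, so angular momentum is conserved.
ω₂ = I₁ω₁ / I₂ = (6.540)(2.17 rad/s) / (3.300) = 4.301 rad/s.

ω₂ ≈ 4.30 rad/s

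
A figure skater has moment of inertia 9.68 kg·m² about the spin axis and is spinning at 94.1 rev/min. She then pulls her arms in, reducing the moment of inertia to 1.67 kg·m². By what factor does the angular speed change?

ω₂/ω₁ ≈ 5.80

With no external torque about the axis, L is conserved: I₁ω₁ = I₂ω₂.
ω₂/ω₁ = I₁/I₂ = 9.680 / 1.670 = 5.796.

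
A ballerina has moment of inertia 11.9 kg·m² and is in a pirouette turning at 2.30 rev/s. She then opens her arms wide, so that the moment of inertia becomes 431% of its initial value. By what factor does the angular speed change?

ω₂/ω₁ ≈ 0.232

No external torque acts about the spin axis, so angular momentum is conserved.
I₂ = 4.31 × 11.9 = 51.29 kg·m².
ω₂/ω₁ = I₁/I₂ = 11.90 / 51.29 = 0.2320.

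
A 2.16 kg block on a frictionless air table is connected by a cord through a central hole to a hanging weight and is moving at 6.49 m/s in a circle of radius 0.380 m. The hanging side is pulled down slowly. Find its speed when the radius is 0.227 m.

Central (radial) force ⇒ zero torque about the center ⇒ m v r is constant.
v₂ = v₁ r₁ / r₂ = (6.49)(0.380) / (0.227) = 10.86 m/s.

v₂ ≈ 10.9 m/s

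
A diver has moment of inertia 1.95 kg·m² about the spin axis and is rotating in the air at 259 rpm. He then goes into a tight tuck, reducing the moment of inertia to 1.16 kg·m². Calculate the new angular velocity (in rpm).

ω₂ ≈ 435 rpm

Angular momentum about the spin axis is conserved since the torque about it is zero.
ω₂ = I₁ω₁ / I₂ = (1.950)(259 rpm) / (1.160) = 435.4 rpm.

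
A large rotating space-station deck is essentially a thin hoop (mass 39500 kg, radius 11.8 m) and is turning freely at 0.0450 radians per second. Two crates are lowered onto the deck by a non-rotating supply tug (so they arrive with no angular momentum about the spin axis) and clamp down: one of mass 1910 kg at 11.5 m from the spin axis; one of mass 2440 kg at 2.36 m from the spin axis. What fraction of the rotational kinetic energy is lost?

The added mass arrives with no angular momentum about the spin axis, and any external torque about the spin axis is negligible, so the system's angular momentum is conserved.
I_p = (39500)(11.8)² = 5.500e+06 kg·m².
Added inertia Σmr² = (1910)(11.5)² + (2440)(2.36)² = 2.662e+05 kg·m²; I_f = 5.500e+06 + 2.662e+05 = 5.766e+06 kg·m².
ω_f = I_p ω_i / I_f = (5.500e+06)(0.0450) / 5.766e+06 = 0.04292 rad/s.
KE_i = ½(5.500e+06)(0.04500 rad/s)² = 5569 J; KE_f = ½(5.766e+06)(0.04292)² = 5312 J.
Fraction lost = 0.04616.

fraction ≈ 0.0462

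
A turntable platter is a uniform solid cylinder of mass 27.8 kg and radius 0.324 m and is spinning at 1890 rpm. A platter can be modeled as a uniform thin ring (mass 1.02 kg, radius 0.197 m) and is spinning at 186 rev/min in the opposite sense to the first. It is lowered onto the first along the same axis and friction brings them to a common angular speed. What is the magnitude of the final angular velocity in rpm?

|ω_f| ≈ 1840 rpm

The coupling torques are internal; angular momentum about the shared axis is conserved.
Moments of inertia: I_A = ½(27.8)(0.324)² = 1.459 kg·m²; I_B = (1.02)(0.197)² = 0.03959 kg·m².
Taking A's sense as positive: L = (1.459)(1890) − (0.03959)(186) = 2750 kg·m²·rpm.
Combined I = 1.459 + 0.03959 = 1.499 kg·m².
ω_f = L / I = 2750 / 1.499 = 1835 rpm.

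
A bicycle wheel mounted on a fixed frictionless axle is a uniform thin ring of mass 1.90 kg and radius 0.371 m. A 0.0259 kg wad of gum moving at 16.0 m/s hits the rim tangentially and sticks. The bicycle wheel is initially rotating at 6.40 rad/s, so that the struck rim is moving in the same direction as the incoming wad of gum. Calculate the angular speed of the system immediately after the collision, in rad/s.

|ω_f| ≈ 6.89 rad/s

About the axle the impulsive forces during the collision are internal, so angular momentum about that axis is conserved.
I_p = (1.90)(0.371)² = 0.2615 kg·m². Taking the sense of the wad of gum's angular momentum as positive, L_{wad} = m v R = (0.0259)(16.0)(0.371) = 0.1537 kg·m²/s.
L_i = +I_p ω_p + m v R = +(0.2615)(6.40) + 0.1537 = 1.827 kg·m²/s.
After sticking, I_f = I_p + m R² = 0.2615 + (0.0259)(0.371)² = 0.2651 kg·m².
ω_f = L_i / I_f = 1.827 / 0.2651 = 6.894 rad/s.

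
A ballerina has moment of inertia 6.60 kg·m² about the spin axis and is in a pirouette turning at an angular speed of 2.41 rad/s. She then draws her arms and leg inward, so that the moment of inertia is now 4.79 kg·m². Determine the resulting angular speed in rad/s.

ω₂ ≈ 3.32 rad/s

No external torque acts about the spin axis, so angular momentum is conserved.
ω₂ = I₁ω₁ / I₂ = (6.600)(2.41 rad/s) / (4.790) = 3.321 rad/s.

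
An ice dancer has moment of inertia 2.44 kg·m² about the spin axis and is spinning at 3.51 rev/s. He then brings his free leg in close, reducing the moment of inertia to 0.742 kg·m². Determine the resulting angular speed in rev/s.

With no external torque about the axis, L is conserved: I₁ω₁ = I₂ω₂.
ω₂ = I₁ω₁ / I₂ = (2.440)(3.51 rev/s) / (0.7420) = 11.54 rev/s.

ω₂ ≈ 11.5 rev/s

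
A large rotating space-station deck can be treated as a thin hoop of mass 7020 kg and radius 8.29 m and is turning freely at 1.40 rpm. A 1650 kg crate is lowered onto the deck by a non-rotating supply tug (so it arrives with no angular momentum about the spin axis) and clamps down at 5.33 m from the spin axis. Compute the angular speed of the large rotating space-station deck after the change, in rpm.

ω_f ≈ 1.28 rpm

The added mass arrives with no angular momentum about the spin axis, and any external torque about the spin axis is negligible, so the system's angular momentum is conserved.
I_p = (7020)(8.29)² = 4.824e+05 kg·m².
Added inertia Σmr² = (1650)(5.33)² = 46870 kg·m²; I_f = 4.824e+05 + 46870 = 5.293e+05 kg·m².
ω_f = I_p ω_i / I_f = (4.824e+05)(1.40) / 5.293e+05 = 1.276 rpm.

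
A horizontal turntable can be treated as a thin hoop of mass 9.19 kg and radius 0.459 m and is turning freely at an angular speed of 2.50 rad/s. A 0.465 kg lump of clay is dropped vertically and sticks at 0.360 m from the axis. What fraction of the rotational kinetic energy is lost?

No external torque acts about the axis; L_before = L_after.
I_p = (9.19)(0.459)² = 1.936 kg·m².
Added inertia Σmr² = (0.465)(0.360)² = 0.06026 kg·m²; I_f = 1.936 + 0.06026 = 1.996 kg·m².
ω_f = I_p ω_i / I_f = (1.936)(2.50) / 1.996 = 2.425 rad/s.
KE_i = ½(1.936)(2.500 rad/s)² = 6.050 J; KE_f = ½(1.996)(2.425)² = 5.868 J.
Fraction lost = 0.03019.

fraction ≈ 0.0302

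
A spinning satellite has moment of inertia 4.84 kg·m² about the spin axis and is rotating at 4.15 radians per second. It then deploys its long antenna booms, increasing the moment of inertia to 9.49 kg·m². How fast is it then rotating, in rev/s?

ω₂ ≈ 0.337 rev/s

Angular momentum about the spin axis is conserved since the torque about it is zero.
ω₂ = I₁ω₁ / I₂ = (4.840)(4.15 rad/s) / (9.490) = 2.117 rad/s = 0.3369 rev/s.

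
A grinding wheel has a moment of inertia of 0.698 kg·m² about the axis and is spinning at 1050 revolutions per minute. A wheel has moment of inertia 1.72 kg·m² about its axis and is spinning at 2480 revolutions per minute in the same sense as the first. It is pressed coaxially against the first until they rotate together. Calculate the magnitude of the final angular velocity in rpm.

No external torque acts about the common axis, so total angular momentum is conserved.
Taking A's sense as positive: L = (0.6980)(1050) + (1.720)(2480) = 4998 kg·m²·rpm.
Combined I = 0.6980 + 1.720 = 2.418 kg·m².
ω_f = L / I = 4998 / 2.418 = 2067 rpm.

|ω_f| ≈ 2070 rpm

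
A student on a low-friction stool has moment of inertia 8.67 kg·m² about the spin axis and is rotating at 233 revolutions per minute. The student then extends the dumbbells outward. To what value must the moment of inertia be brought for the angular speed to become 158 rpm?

I₂ ≈ 12.8 kg·m²

Angular momentum about the spin axis is conserved since the torque about it is zero.
I₂ = I₁ω₁ / ω₂ = (8.67)(233) / (158) = 12.79 kg·m².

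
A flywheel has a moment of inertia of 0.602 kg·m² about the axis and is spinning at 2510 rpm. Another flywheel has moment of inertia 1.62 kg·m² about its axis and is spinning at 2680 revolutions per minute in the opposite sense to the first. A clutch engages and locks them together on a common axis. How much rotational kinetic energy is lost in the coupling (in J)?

The coupling torques are internal; angular momentum about the shared axis is conserved.
Taking A's sense as positive: L = (0.6020)(2510) − (1.620)(2680) = -2831 kg·m²·rpm.
Combined I = 0.6020 + 1.620 = 2.222 kg·m².
ω_f = L / I = -2831 / 2.222 = -1274 rpm.
KE_i = ½ΣIω² = 84590 J; KE_f = ½(2.222)(133.4)² = 19770 J.

ΔKE lost ≈ 64800 J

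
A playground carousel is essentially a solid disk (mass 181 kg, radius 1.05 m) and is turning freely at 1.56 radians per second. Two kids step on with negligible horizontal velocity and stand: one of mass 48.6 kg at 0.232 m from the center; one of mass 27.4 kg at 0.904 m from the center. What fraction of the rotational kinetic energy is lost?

No external torque acts about the center; L_before = L_after.
I_p = ½(181)(1.05)² = 99.78 kg·m².
Added inertia Σmr² = (48.6)(0.232)² + (27.4)(0.904)² = 25.01 kg·m²; I_f = 99.78 + 25.01 = 124.8 kg·m².
ω_f = I_p ω_i / I_f = (99.78)(1.56) / 124.8 = 1.247 rad/s.
KE_i = ½(99.78)(1.560 rad/s)² = 121.4 J; KE_f = ½(124.8)(1.247)² = 97.08 J.
Fraction lost = 0.2004.

fraction ≈ 0.200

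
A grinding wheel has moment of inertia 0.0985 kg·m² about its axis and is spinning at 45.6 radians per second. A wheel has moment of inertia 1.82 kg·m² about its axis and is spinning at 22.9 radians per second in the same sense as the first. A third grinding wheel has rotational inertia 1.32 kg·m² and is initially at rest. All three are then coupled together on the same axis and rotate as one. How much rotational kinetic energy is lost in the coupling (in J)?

ΔKE lost ≈ 251 J

No external torque acts about the common axis, so total angular momentum is conserved.
Taking A's sense as positive: L = (0.09850)(45.6) + (1.820)(22.9) = 46.17 kg·m²·rad/s.
Combined I = 0.09850 + 1.820 + 1.320 = 3.239 kg·m².
ω_f = L / I = 46.17 / 3.239 = 14.26 rad/s.
KE_i = ½ΣIω² = 579.6 J; KE_f = ½(3.239)(14.26)² = 329.1 J.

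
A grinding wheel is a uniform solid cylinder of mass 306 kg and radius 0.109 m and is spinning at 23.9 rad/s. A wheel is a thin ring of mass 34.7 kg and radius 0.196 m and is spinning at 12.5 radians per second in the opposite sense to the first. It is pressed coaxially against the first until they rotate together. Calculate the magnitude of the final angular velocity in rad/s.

|ω_f| ≈ 8.50 rad/s

No external torque acts about the common axis, so total angular momentum is conserved.
Moments of inertia: I_A = ½(306)(0.109)² = 1.818 kg·m²; I_B = (34.7)(0.196)² = 1.333 kg·m².
Taking A's sense as positive: L = (1.818)(23.9) − (1.333)(12.5) = 26.78 kg·m²·rad/s.
Combined I = 1.818 + 1.333 = 3.151 kg·m².
ω_f = L / I = 26.78 / 3.151 = 8.500 rad/s.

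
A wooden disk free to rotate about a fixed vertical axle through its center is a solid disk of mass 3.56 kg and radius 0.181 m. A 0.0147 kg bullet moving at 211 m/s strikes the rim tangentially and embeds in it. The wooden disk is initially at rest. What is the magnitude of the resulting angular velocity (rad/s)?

|ω_f| ≈ 9.55 rad/s

The axle reaction passes through the axle and exerts no torque about it; angular momentum about the axle is conserved through the impact.
I_p = ½(3.56)(0.181)² = 0.05831 kg·m². Taking the sense of the bullet's angular momentum as positive, L_{bullet} = m v R = (0.0147)(211)(0.181) = 0.5614 kg·m²/s.
L_i = 0 + 0.5614 = 0.5614 kg·m²/s.
After sticking, I_f = I_p + m R² = 0.05831 + (0.0147)(0.181)² = 0.05880 kg·m².
ω_f = L_i / I_f = 0.5614 / 0.05880 = 9.548 rad/s.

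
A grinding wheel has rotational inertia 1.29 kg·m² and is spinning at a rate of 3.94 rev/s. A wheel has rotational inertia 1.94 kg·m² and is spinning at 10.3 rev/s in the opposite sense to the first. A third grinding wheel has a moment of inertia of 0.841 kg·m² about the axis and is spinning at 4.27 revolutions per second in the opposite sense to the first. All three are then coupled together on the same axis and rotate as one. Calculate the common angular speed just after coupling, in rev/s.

No external torque acts about the common axis, so total angular momentum is conserved.
Taking A's sense as positive: L = (1.290)(3.94) − (1.940)(10.3) − (0.8410)(4.27) = -18.49 kg·m²·rev/s.
Combined I = 1.290 + 1.940 + 0.8410 = 4.071 kg·m².
ω_f = L / I = -18.49 / 4.071 = -4.542 rev/s.

|ω_f| ≈ 4.54 rev/s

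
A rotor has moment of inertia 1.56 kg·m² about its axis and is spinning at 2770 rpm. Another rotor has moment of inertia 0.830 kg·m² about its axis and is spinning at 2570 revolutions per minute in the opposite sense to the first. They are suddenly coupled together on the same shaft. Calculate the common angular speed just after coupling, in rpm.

|ω_f| ≈ 916 rpm

The coupling torques are internal; angular momentum about the shared axis is conserved.
Taking A's sense as positive: L = (1.560)(2770) − (0.8300)(2570) = 2188 kg·m²·rpm.
Combined I = 1.560 + 0.8300 = 2.390 kg·m².
ω_f = L / I = 2188 / 2.390 = 915.5 rpm.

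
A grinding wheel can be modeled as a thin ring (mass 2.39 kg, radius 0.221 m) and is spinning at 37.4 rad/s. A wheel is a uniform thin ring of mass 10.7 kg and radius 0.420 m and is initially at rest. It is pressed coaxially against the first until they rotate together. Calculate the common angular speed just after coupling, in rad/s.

No external torque acts about the common axis, so total angular momentum is conserved.
Moments of inertia: I_A = (2.39)(0.221)² = 0.1167 kg·m²; I_B = (10.7)(0.420)² = 1.887 kg·m².
Taking A's sense as positive: L = (0.1167)(37.4) = 4.366 kg·m²·rad/s.
Combined I = 0.1167 + 1.887 = 2.004 kg·m².
ω_f = L / I = 4.366 / 2.004 = 2.178 rad/s.

|ω_f| ≈ 2.18 rad/s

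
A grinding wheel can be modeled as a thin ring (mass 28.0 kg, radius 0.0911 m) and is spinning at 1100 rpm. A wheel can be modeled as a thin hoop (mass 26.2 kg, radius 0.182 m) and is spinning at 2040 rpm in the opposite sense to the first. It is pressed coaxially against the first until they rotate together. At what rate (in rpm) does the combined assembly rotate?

|ω_f| ≈ 1380 rpm

No external torque acts about the common axis, so total angular momentum is conserved.
Moments of inertia: I_A = (28.0)(0.0911)² = 0.2324 kg·m²; I_B = (26.2)(0.182)² = 0.8678 kg·m².
Taking A's sense as positive: L = (0.2324)(1100) − (0.8678)(2040) = -1515 kg·m²·rpm.
Combined I = 0.2324 + 0.8678 = 1.100 kg·m².
ω_f = L / I = -1515 / 1.100 = -1377 rpm.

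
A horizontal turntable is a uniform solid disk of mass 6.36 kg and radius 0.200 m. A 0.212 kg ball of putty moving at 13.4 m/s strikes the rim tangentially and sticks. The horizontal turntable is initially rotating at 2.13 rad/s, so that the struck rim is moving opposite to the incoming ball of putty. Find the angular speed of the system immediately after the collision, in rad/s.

The axle reaction passes through the axle and exerts no torque about it; angular momentum about the axle is conserved through the impact.
I_p = ½(6.36)(0.200)² = 0.1272 kg·m². Taking the sense of the ball of putty's angular momentum as positive, L_{ball} = m v R = (0.212)(13.4)(0.200) = 0.5682 kg·m²/s.
L_i = −I_p ω_p + m v R = −(0.1272)(2.13) + 0.5682 = 0.2972 kg·m²/s.
After sticking, I_f = I_p + m R² = 0.1272 + (0.212)(0.200)² = 0.1357 kg·m².
ω_f = L_i / I_f = 0.2972 / 0.1357 = 2.191 rad/s.

|ω_f| ≈ 2.19 rad/s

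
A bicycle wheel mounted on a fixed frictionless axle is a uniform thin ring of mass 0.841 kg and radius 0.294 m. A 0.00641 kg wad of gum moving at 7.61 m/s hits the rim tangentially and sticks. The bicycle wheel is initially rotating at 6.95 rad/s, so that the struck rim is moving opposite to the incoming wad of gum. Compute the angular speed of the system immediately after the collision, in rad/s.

|ω_f| ≈ 6.70 rad/s

About the axle the impulsive forces during the collision are internal, so angular momentum about that axis is conserved.
I_p = (0.841)(0.294)² = 0.07269 kg·m². Taking the sense of the wad of gum's angular momentum as positive, L_{wad} = m v R = (0.00641)(7.61)(0.294) = 0.01434 kg·m²/s.
L_i = −I_p ω_p + m v R = −(0.07269)(6.95) + 0.01434 = -0.4909 kg·m²/s.
After sticking, I_f = I_p + m R² = 0.07269 + (0.00641)(0.294)² = 0.07325 kg·m².
ω_f = L_i / I_f = -0.4909 / 0.07325 = -6.702 rad/s.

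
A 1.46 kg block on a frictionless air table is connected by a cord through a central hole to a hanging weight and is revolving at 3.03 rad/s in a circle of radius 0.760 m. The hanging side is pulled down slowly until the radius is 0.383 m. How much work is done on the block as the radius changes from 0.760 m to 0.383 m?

W ≈ 11.4 J

The constraining force is radial, so m r² ω about the center is conserved.
ω₂ = ω₁ (r₁/r₂)² = (3.03)(0.760/0.383)² = 11.93 rad/s.
W = ΔKE = ½m(v₂² − v₁²) = 11.37 J.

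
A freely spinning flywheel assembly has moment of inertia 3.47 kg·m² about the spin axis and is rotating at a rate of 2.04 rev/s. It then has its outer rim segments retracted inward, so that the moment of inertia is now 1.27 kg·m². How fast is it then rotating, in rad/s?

Angular momentum about the spin axis is conserved since the torque about it is zero.
ω₂ = I₁ω₁ / I₂ = (3.470)(2.04 rev/s) / (1.270) = 5.574 rev/s = 35.02 rad/s.

ω₂ ≈ 35.0 rad/s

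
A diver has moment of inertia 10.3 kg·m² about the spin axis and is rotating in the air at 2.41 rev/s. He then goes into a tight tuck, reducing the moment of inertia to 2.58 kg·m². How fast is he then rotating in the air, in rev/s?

ω₂ ≈ 9.62 rev/s

No external torque acts about the spin axis, so angular momentum is conserved.
ω₂ = I₁ω₁ / I₂ = (10.30)(2.41 rev/s) / (2.580) = 9.621 rev/s.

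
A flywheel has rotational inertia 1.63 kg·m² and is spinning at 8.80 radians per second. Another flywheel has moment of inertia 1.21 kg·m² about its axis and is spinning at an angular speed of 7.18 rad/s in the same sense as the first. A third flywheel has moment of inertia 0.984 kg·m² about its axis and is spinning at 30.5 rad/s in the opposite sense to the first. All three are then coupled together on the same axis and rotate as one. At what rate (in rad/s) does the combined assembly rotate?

No external torque acts about the common axis, so total angular momentum is conserved.
Taking A's sense as positive: L = (1.630)(8.80) + (1.210)(7.18) − (0.9840)(30.5) = -6.980 kg·m²·rad/s.
Combined I = 1.630 + 1.210 + 0.9840 = 3.824 kg·m².
ω_f = L / I = -6.980 / 3.824 = -1.825 rad/s.

|ω_f| ≈ 1.83 rad/s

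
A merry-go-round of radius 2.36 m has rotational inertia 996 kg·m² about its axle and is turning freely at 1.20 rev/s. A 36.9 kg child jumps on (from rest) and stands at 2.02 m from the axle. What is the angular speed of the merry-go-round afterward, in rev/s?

ω_f ≈ 1.04 rev/s

No external torque acts about the axle; L_before = L_after.
Added inertia Σmr² = (36.9)(2.02)² = 150.6 kg·m²; I_f = 996.0 + 150.6 = 1147 kg·m².
ω_f = I_p ω_i / I_f = (996.0)(1.20) / 1147 = 1.042 rev/s.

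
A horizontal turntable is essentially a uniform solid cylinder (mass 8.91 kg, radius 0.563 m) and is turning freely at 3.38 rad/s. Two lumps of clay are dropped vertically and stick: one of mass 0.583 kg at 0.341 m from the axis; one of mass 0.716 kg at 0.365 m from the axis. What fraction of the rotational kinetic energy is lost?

fraction ≈ 0.104

The added mass arrives with no angular momentum about the axis, and any external torque about the axis is negligible, so the system's angular momentum is conserved.
I_p = ½(8.91)(0.563)² = 1.412 kg·m².
Added inertia Σmr² = (0.583)(0.341)² + (0.716)(0.365)² = 0.1632 kg·m²; I_f = 1.412 + 0.1632 = 1.575 kg·m².
ω_f = I_p ω_i / I_f = (1.412)(3.38) / 1.575 = 3.030 rad/s.
KE_i = ½(1.412)(3.380 rad/s)² = 8.066 J; KE_f = ½(1.575)(3.030)² = 7.231 J.
Fraction lost = 0.1036.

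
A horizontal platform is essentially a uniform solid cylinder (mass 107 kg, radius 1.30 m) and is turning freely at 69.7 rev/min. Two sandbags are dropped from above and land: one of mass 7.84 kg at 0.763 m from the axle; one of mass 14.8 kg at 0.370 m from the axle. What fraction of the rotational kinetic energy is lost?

fraction ≈ 0.0679

The added mass arrives with no angular momentum about the axle, and any external torque about the axle is negligible, so the system's angular momentum is conserved.
I_p = ½(107)(1.30)² = 90.42 kg·m².
Added inertia Σmr² = (7.84)(0.763)² + (14.8)(0.370)² = 6.590 kg·m²; I_f = 90.42 + 6.590 = 97.01 kg·m².
ω_f = I_p ω_i / I_f = (90.42)(69.7) / 97.01 = 64.96 rpm.
KE_i = ½(90.42)(7.299 rad/s)² = 2408 J; KE_f = ½(97.01)(6.803)² = 2245 J.
Fraction lost = 0.06794.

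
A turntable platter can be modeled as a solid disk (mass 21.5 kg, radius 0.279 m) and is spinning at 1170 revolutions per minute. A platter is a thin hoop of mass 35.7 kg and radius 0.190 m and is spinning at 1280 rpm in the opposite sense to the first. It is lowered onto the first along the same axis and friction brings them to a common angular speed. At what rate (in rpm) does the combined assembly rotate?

The coupling torques are internal; angular momentum about the shared axis is conserved.
Moments of inertia: I_A = ½(21.5)(0.279)² = 0.8368 kg·m²; I_B = (35.7)(0.190)² = 1.289 kg·m².
Taking A's sense as positive: L = (0.8368)(1170) − (1.289)(1280) = -670.6 kg·m²·rpm.
Combined I = 0.8368 + 1.289 = 2.126 kg·m².
ω_f = L / I = -670.6 / 2.126 = -315.5 rpm.

|ω_f| ≈ 315 rpm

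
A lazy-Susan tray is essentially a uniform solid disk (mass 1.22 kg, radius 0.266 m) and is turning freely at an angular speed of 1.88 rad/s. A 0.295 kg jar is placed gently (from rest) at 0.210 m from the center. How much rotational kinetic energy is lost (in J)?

energy lost ≈ 0.0177 J

No external torque acts about the center; L_before = L_after.
I_p = ½(1.22)(0.266)² = 0.04316 kg·m².
Added inertia Σmr² = (0.295)(0.210)² = 0.01301 kg·m²; I_f = 0.04316 + 0.01301 = 0.05617 kg·m².
ω_f = I_p ω_i / I_f = (0.04316)(1.88) / 0.05617 = 1.445 rad/s.
KE_i = ½(0.04316)(1.880 rad/s)² = 0.07627 J; KE_f = ½(0.05617)(1.445)² = 0.05861 J.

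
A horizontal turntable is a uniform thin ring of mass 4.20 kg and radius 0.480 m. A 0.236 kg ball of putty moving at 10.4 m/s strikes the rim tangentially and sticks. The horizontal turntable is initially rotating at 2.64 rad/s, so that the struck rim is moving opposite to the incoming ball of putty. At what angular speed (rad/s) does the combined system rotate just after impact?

|ω_f| ≈ 1.35 rad/s

About the axle the impulsive forces during the collision are internal, so angular momentum about that axis is conserved.
I_p = (4.20)(0.480)² = 0.9677 kg·m². Taking the sense of the ball of putty's angular momentum as positive, L_{ball} = m v R = (0.236)(10.4)(0.480) = 1.178 kg·m²/s.
L_i = −I_p ω_p + m v R = −(0.9677)(2.64) + 1.178 = -1.377 kg·m²/s.
After sticking, I_f = I_p + m R² = 0.9677 + (0.236)(0.480)² = 1.022 kg·m².
ω_f = L_i / I_f = -1.377 / 1.022 = -1.347 rad/s.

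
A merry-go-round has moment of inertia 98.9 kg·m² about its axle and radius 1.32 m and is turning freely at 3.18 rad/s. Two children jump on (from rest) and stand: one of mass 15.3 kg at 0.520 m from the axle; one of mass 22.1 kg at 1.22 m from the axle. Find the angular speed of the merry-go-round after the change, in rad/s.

The added mass arrives with no angular momentum about the axle, and any external torque about the axle is negligible, so the system's angular momentum is conserved.
Added inertia Σmr² = (15.3)(0.520)² + (22.1)(1.22)² = 37.03 kg·m²; I_f = 98.90 + 37.03 = 135.9 kg·m².
ω_f = I_p ω_i / I_f = (98.90)(3.18) / 135.9 = 2.314 rad/s.

ω_f ≈ 2.31 rad/s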